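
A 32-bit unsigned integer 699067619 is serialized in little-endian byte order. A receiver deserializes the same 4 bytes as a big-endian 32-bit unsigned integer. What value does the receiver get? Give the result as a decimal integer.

3823938089

699067619 in 32-bit hexadecimal is 0x29AAECE3.
Stored little-endian, the bytes at ascending addresses are E3 EC AA 29.
Read back as big-endian, the last byte is least significant, giving 0xE3ECAA29.
0xE3ECAA29 = 3823938089.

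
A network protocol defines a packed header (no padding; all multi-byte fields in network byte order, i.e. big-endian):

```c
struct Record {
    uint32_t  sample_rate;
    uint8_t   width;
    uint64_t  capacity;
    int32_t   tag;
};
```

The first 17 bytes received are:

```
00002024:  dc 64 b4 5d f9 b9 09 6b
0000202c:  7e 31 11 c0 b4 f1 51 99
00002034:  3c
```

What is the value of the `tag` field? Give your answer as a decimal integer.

-246310596

`tag` follows `sample_rate` (4 B), `width` (1 B), `capacity` (8 B), so it starts at offset 4 + 1 + 8 = 13 and occupies 4 bytes.
Bytes at offsets 13..16: F1 51 99 3C.
Big-endian: lowest address holds the most-significant byte.
The bytes are already most-significant first: 0xF151993C.
Top bit is set, so as a signed 32-bit value this is 0xF151993C − 2^32 = -246310596.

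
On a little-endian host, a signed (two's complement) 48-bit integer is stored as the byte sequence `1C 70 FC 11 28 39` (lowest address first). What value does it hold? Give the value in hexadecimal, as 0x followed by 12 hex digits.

0x392811FC701C

Little-endian stores the least-significant byte at the lowest address.
Reassemble most-significant byte first: 39 28 11 FC 70 1C → 0x392811FC701C.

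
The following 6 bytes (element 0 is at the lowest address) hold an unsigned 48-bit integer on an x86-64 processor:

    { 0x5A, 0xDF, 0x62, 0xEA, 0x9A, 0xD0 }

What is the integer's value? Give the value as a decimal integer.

229363775889242

Little-endian: lowest address holds the least-significant byte.
Reassemble most-significant byte first: D0 9A EA 62 DF 5A → 0xD09AEA62DF5A.
0xD09AEA62DF5A = 229363775889242.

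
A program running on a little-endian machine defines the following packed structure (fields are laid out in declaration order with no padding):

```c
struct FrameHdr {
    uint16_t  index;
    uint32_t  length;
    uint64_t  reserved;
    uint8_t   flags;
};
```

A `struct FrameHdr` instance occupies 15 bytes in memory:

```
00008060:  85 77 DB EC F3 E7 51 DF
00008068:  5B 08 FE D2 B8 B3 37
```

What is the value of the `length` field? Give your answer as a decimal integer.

3891522779

`length` follows `index` (2 bytes), so it starts at byte offset 2 and occupies 4 bytes.
Bytes at offsets 2..5: DB EC F3 E7.
Little-endian: lowest address holds the least-significant byte.
Reassemble most-significant byte first: E7 F3 EC DB → 0xE7F3ECDB.
0xE7F3ECDB = 3891522779.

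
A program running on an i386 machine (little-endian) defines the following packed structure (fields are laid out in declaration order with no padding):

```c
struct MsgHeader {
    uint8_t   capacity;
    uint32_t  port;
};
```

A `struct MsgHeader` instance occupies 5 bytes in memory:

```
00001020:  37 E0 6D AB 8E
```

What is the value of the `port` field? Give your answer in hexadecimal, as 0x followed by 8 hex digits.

`port` follows `capacity` (1 byte), so it starts at byte offset 1 and occupies 4 bytes.
Bytes at offsets 1..4: E0 6D AB 8E.
Little-endian stores the least-significant byte at the lowest address.
Reassemble most-significant byte first: 8E AB 6D E0 → 0x8EAB6DE0.

0x8EAB6DE0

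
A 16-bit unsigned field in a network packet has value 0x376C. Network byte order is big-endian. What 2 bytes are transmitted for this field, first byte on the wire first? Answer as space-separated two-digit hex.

Split into bytes (most-significant first): 37 6C.
Big-endian stores the most-significant byte at the lowest address.
So the memory order matches the most-significant-first order: 37 6C.

37 6C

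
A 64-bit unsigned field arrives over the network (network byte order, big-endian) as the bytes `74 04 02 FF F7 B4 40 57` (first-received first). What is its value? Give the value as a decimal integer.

8359810106702184535

In big-endian order the high byte comes first in memory.
The bytes are already most-significant first: 0x740402FFF7B44057.
0x740402FFF7B44057 = 8359810106702184535.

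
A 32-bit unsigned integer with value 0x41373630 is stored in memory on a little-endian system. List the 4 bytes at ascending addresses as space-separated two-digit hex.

30 36 37 41

Split into bytes (most-significant first): 41 37 36 30.
Little-endian: lowest address holds the least-significant byte.
So at ascending addresses the bytes are 30 36 37 41.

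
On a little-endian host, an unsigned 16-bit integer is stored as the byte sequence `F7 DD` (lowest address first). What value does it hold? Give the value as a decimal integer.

Little-endian: lowest address holds the least-significant byte.
Reassemble most-significant byte first: DD F7 → 0xDDF7.
0xDDF7 = 56823.

56823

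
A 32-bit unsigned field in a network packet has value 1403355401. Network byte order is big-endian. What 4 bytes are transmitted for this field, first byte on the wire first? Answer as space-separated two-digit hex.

53 A5 81 09

1403355401 in hexadecimal, padded to 32 bits, is 0x53A58109.
Split into bytes (most-significant first): 53 A5 81 09.
Big-endian: lowest address holds the most-significant byte.
So the memory order matches the most-significant-first order: 53 A5 81 09.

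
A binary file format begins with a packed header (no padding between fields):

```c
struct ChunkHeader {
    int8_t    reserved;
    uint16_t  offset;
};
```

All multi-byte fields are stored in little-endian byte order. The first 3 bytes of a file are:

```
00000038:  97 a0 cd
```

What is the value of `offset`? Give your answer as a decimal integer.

52640

`offset` follows `reserved` (1 byte), so it starts at byte offset 1 and occupies 2 bytes.
Bytes at offsets 1..2: A0 CD.
Little-endian: lowest address holds the least-significant byte.
Reassemble most-significant byte first: CD A0 → 0xCDA0.
0xCDA0 = 52640.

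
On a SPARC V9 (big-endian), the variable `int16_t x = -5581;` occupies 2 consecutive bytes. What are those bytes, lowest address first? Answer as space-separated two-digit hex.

EA 33

Two's complement of -5581 in 16 bits: 5581 = 0x15CD; invert → 0xEA32; add 1 → 0xEA33.
Split into bytes (most-significant first): EA 33.
In big-endian order the high byte comes first in memory.
So the memory order matches the most-significant-first order: EA 33.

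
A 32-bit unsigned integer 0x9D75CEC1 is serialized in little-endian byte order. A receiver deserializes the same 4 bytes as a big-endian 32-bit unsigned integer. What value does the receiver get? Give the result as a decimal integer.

Stored little-endian, the bytes at ascending addresses are C1 CE 75 9D.
Read back as big-endian, the last byte is least significant, giving 0xC1CE759D.
0xC1CE759D = 3251533213.

3251533213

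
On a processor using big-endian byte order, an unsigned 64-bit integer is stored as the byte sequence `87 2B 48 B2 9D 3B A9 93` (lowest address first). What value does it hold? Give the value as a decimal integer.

Big-endian stores the most-significant byte at the lowest address.
The bytes are already most-significant first: 0x872B48B29D3BA993.
0x872B48B29D3BA993 = 9739958551098141075.

9739958551098141075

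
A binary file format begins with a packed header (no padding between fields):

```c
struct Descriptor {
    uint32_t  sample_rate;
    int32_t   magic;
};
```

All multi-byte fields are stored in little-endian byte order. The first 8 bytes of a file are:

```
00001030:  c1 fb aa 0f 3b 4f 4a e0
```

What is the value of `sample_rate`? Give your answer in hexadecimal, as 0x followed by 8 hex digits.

0x0FAAFBC1

`sample_rate` is the first field, at byte offset 0, occupying 4 bytes.
Bytes at offsets 0..3: C1 FB AA 0F.
Little-endian: lowest address holds the least-significant byte.
Reassemble most-significant byte first: 0F AA FB C1 → 0x0FAAFBC1.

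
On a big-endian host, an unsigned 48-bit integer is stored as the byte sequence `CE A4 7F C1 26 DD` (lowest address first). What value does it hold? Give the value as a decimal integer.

227205913323229

Big-endian: lowest address holds the most-significant byte.
The bytes are already most-significant first: 0xCEA47FC126DD.
0xCEA47FC126DD = 227205913323229.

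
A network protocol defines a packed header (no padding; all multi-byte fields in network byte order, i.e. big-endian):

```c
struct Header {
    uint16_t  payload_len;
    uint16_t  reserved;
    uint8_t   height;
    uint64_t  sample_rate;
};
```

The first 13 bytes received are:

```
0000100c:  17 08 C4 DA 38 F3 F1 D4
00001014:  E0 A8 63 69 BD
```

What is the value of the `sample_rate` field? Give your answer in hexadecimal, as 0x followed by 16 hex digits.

`sample_rate` follows `payload_len` (2 B), `reserved` (2 B), `height` (1 B), so it starts at offset 2 + 2 + 1 = 5 and occupies 8 bytes.
Bytes at offsets 5..12: F3 F1 D4 E0 A8 63 69 BD.
Big-endian stores the most-significant byte at the lowest address.
The bytes are already most-significant first: 0xF3F1D4E0A86369BD.

0xF3F1D4E0A86369BD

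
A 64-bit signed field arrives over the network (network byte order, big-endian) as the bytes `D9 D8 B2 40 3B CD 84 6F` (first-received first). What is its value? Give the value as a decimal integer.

-2749251583558712209

Big-endian stores the most-significant byte at the lowest address.
The bytes are already most-significant first: 0xD9D8B2403BCD846F.
Top bit is set, so as a signed 64-bit value this is 0xD9D8B2403BCD846F − 2^64 = -2749251583558712209.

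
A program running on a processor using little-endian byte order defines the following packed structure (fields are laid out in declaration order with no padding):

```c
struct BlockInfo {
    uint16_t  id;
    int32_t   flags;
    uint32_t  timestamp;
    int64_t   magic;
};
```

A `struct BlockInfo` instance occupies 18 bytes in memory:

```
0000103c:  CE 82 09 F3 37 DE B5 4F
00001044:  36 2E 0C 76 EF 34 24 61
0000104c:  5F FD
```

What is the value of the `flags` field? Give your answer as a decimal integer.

`flags` follows `id` (2 bytes), so it starts at byte offset 2 and occupies 4 bytes.
Bytes at offsets 2..5: 09 F3 37 DE.
In little-endian order the low byte comes first in memory.
Reassemble most-significant byte first: DE 37 F3 09 → 0xDE37F309.
Top bit is set, so as a signed 32-bit value this is 0xDE37F309 − 2^32 = -566758647.

-566758647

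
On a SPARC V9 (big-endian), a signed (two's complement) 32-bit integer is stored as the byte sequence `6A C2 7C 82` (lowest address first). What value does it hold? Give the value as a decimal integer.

In big-endian order the high byte comes first in memory.
The bytes are already most-significant first: 0x6AC27C82.
0x6AC27C82 = 1791130754.

1791130754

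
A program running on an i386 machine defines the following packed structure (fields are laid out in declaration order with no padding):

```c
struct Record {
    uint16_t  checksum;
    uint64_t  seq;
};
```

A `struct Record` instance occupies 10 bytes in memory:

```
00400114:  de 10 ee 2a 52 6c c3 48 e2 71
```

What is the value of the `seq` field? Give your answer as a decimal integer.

8206201475195611886

`seq` follows `checksum` (2 bytes), so it starts at byte offset 2 and occupies 8 bytes.
Bytes at offsets 2..9: EE 2A 52 6C C3 48 E2 71.
Little-endian: lowest address holds the least-significant byte.
Reassemble most-significant byte first: 71 E2 48 C3 6C 52 2A EE → 0x71E248C36C522AEE.
0x71E248C36C522AEE = 8206201475195611886.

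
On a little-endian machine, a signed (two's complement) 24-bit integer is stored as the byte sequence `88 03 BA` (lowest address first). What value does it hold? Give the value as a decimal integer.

In little-endian order the low byte comes first in memory.
Reassemble most-significant byte first: BA 03 88 → 0xBA0388.
Top bit is set, so as a signed 24-bit value this is 0xBA0388 − 2^24 = -4586616.

-4586616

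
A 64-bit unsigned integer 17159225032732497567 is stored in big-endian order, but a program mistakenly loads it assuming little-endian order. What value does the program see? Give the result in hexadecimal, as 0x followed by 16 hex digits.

17159225032732497567 in 64-bit hexadecimal is 0xEE21D040F902D69F.
Stored big-endian, the bytes at ascending addresses are EE 21 D0 40 F9 02 D6 9F.
Read back as little-endian, the first byte is least significant, giving 0x9FD602F940D021EE.

0x9FD602F940D021EE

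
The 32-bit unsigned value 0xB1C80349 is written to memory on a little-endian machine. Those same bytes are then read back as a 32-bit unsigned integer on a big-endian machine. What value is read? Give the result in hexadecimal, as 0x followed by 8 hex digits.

0x4903C8B1

Stored little-endian, the bytes at ascending addresses are 49 03 C8 B1.
Read back as big-endian, the last byte is least significant, giving 0x4903C8B1.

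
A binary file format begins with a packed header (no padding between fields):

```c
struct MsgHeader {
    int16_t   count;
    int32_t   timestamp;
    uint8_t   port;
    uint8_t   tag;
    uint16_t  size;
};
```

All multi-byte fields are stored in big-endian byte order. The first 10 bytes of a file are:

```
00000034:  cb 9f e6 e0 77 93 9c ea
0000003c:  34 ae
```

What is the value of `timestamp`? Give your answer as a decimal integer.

-421496941

`timestamp` follows `count` (2 bytes), so it starts at byte offset 2 and occupies 4 bytes.
Bytes at offsets 2..5: E6 E0 77 93.
Big-endian: lowest address holds the most-significant byte.
The bytes are already most-significant first: 0xE6E07793.
Top bit is set, so as a signed 32-bit value this is 0xE6E07793 − 2^32 = -421496941.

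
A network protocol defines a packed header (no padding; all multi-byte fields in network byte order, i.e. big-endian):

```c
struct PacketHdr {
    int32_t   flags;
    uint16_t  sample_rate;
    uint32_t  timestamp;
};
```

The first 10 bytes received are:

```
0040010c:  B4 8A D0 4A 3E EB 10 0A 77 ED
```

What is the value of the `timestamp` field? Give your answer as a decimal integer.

269121517

`timestamp` follows `flags` (4 B), `sample_rate` (2 B), so it starts at offset 4 + 2 = 6 and occupies 4 bytes.
Bytes at offsets 6..9: 10 0A 77 ED.
In big-endian order the high byte comes first in memory.
The bytes are already most-significant first: 0x100A77ED.
0x100A77ED = 269121517.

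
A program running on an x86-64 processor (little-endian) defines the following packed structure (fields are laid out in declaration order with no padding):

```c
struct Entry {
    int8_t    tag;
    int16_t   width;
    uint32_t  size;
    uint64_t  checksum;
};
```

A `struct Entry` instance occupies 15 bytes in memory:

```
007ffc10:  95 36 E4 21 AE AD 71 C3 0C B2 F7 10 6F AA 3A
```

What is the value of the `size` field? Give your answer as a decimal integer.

`size` follows `tag` (1 B), `width` (2 B), so it starts at offset 1 + 2 = 3 and occupies 4 bytes.
Bytes at offsets 3..6: 21 AE AD 71.
In little-endian order the low byte comes first in memory.
Reassemble most-significant byte first: 71 AD AE 21 → 0x71ADAE21.
0x71ADAE21 = 1907207713.

1907207713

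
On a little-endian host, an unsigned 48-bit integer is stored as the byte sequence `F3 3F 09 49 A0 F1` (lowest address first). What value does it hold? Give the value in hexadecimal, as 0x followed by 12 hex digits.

In little-endian order the low byte comes first in memory.
Reassemble most-significant byte first: F1 A0 49 09 3F F3 → 0xF1A049093FF3.

0xF1A049093FF3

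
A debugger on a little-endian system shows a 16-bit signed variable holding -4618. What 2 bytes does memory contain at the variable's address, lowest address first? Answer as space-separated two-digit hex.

F6 ED

Two's complement of -4618 in 16 bits: 4618 = 0x120A; invert → 0xEDF5; add 1 → 0xEDF6.
Split into bytes (most-significant first): ED F6.
In little-endian order the low byte comes first in memory.
So at ascending addresses the bytes are F6 ED.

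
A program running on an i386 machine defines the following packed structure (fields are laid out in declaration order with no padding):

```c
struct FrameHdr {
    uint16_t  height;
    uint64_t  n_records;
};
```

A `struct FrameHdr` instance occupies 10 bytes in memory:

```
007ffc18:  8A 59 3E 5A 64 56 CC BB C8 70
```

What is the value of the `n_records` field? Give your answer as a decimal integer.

8126952013887199806

`n_records` follows `height` (2 bytes), so it starts at byte offset 2 and occupies 8 bytes.
Bytes at offsets 2..9: 3E 5A 64 56 CC BB C8 70.
Little-endian stores the least-significant byte at the lowest address.
Reassemble most-significant byte first: 70 C8 BB CC 56 64 5A 3E → 0x70C8BBCC56645A3E.
0x70C8BBCC56645A3E = 8126952013887199806.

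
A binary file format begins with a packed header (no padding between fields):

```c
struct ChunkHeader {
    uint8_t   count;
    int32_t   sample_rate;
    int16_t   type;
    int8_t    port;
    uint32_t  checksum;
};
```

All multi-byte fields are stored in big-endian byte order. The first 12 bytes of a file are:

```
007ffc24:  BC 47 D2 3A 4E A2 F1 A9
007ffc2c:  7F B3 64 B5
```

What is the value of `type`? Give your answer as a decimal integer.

`type` follows `count` (1 B), `sample_rate` (4 B), so it starts at offset 1 + 4 = 5 and occupies 2 bytes.
Bytes at offsets 5..6: A2 F1.
In big-endian order the high byte comes first in memory.
The bytes are already most-significant first: 0xA2F1.
Top bit is set, so as a signed 16-bit value this is 0xA2F1 − 2^16 = -23823.

-23823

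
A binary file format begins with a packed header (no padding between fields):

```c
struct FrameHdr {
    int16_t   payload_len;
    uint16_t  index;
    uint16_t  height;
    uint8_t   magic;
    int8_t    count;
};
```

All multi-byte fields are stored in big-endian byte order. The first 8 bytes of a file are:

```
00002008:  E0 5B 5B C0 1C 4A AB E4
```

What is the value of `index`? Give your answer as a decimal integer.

23488

`index` follows `payload_len` (2 bytes), so it starts at byte offset 2 and occupies 2 bytes.
Bytes at offsets 2..3: 5B C0.
In big-endian order the high byte comes first in memory.
The bytes are already most-significant first: 0x5BC0.
0x5BC0 = 23488.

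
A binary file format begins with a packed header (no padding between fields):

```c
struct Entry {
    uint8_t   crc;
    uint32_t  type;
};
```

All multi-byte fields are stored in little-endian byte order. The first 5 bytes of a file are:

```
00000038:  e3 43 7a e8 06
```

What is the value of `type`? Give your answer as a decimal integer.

`type` follows `crc` (1 byte), so it starts at byte offset 1 and occupies 4 bytes.
Bytes at offsets 1..4: 43 7A E8 06.
In little-endian order the low byte comes first in memory.
Reassemble most-significant byte first: 06 E8 7A 43 → 0x06E87A43.
0x06E87A43 = 115898947.

115898947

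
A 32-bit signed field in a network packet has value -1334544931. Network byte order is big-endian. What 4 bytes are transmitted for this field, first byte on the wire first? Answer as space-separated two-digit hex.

B0 74 75 DD

Two's complement of -1334544931 in 32 bits: 1334544931 = 0x4F8B8A23; invert → 0xB07475DC; add 1 → 0xB07475DD.
Split into bytes (most-significant first): B0 74 75 DD.
In big-endian order the high byte comes first in memory.
So the memory order matches the most-significant-first order: B0 74 75 DD.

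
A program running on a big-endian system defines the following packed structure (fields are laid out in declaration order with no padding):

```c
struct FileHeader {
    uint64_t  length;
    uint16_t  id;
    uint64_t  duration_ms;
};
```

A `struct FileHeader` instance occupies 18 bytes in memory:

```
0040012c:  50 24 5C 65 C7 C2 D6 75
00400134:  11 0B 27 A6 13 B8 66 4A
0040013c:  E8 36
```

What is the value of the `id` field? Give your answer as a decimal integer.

4363

`id` follows `length` (8 bytes), so it starts at byte offset 8 and occupies 2 bytes.
Bytes at offsets 8..9: 11 0B.
Big-endian: lowest address holds the most-significant byte.
The bytes are already most-significant first: 0x110B.
0x110B = 4363.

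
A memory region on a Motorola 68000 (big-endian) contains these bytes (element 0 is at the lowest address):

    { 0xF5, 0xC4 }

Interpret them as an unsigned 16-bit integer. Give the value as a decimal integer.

62916

Big-endian: lowest address holds the most-significant byte.
The bytes are already most-significant first: 0xF5C4.
0xF5C4 = 62916.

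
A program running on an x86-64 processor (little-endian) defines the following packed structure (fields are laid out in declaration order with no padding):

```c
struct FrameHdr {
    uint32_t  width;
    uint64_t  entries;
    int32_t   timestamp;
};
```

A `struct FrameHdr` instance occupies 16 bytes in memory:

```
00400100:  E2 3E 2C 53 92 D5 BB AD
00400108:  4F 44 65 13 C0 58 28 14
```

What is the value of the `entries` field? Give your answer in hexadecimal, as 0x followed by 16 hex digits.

`entries` follows `width` (4 bytes), so it starts at byte offset 4 and occupies 8 bytes.
Bytes at offsets 4..11: 92 D5 BB AD 4F 44 65 13.
Little-endian stores the least-significant byte at the lowest address.
Reassemble most-significant byte first: 13 65 44 4F AD BB D5 92 → 0x1365444FADBBD592.

0x1365444FADBBD592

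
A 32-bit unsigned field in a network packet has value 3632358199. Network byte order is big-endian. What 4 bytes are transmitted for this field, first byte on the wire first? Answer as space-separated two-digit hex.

D8 81 63 37

3632358199 in hexadecimal, padded to 32 bits, is 0xD8816337.
Split into bytes (most-significant first): D8 81 63 37.
Big-endian: lowest address holds the most-significant byte.
So the memory order matches the most-significant-first order: D8 81 63 37.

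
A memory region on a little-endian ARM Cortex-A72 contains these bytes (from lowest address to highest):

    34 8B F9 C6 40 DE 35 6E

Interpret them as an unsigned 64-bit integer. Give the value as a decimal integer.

7941497887735253812

Little-endian: lowest address holds the least-significant byte.
Reassemble most-significant byte first: 6E 35 DE 40 C6 F9 8B 34 → 0x6E35DE40C6F98B34.
0x6E35DE40C6F98B34 = 7941497887735253812.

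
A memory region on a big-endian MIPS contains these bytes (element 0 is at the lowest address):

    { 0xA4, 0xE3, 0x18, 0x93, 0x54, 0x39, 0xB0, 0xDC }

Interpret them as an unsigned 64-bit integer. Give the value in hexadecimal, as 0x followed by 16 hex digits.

0xA4E318935439B0DC

In big-endian order the high byte comes first in memory.
The bytes are already most-significant first: 0xA4E318935439B0DC.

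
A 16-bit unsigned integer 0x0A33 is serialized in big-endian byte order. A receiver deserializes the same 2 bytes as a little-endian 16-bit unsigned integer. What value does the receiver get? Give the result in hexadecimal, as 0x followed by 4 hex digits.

Stored big-endian, the bytes at ascending addresses are 0A 33.
Read back as little-endian, the first byte is least significant, giving 0x330A.

0x330A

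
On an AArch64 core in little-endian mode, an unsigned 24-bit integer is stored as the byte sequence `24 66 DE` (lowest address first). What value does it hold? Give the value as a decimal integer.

In little-endian order the low byte comes first in memory.
Reassemble most-significant byte first: DE 66 24 → 0xDE6624.
0xDE6624 = 14575140.

14575140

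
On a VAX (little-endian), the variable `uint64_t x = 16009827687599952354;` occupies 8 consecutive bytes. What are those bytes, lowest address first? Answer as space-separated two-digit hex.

E2 D1 9B 4A 75 55 2E DE

16009827687599952354 in hexadecimal, padded to 64 bits, is 0xDE2E55754A9BD1E2.
Split into bytes (most-significant first): DE 2E 55 75 4A 9B D1 E2.
Little-endian stores the least-significant byte at the lowest address.
So at ascending addresses the bytes are E2 D1 9B 4A 75 55 2E DE.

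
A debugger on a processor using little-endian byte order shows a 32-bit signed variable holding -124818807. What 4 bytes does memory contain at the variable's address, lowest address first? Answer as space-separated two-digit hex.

Two's complement of -124818807 in 32 bits: 124818807 = 0x07709577; invert → 0xF88F6A88; add 1 → 0xF88F6A89.
Split into bytes (most-significant first): F8 8F 6A 89.
Little-endian stores the least-significant byte at the lowest address.
So at ascending addresses the bytes are 89 6A 8F F8.

89 6A 8F F8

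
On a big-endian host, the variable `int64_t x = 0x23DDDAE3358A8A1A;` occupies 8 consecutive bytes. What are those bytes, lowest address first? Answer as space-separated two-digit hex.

23 DD DA E3 35 8A 8A 1A

Split into bytes (most-significant first): 23 DD DA E3 35 8A 8A 1A.
Big-endian stores the most-significant byte at the lowest address.
So the memory order matches the most-significant-first order: 23 DD DA E3 35 8A 8A 1A.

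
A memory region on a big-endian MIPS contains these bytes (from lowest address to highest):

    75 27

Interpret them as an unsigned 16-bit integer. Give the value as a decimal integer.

29991

Big-endian: lowest address holds the most-significant byte.
The bytes are already most-significant first: 0x7527.
0x7527 = 29991.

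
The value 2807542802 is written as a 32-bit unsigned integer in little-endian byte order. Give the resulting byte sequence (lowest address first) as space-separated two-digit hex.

12 B4 57 A7

2807542802 in hexadecimal, padded to 32 bits, is 0xA757B412.
Split into bytes (most-significant first): A7 57 B4 12.
In little-endian order the low byte comes first in memory.
So at ascending addresses the bytes are 12 B4 57 A7.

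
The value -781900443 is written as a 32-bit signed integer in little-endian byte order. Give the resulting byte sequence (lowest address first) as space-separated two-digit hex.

65 25 65 D1

Two's complement of -781900443 in 32 bits: 781900443 = 0x2E9ADA9B; invert → 0xD1652564; add 1 → 0xD1652565.
Split into bytes (most-significant first): D1 65 25 65.
Little-endian: lowest address holds the least-significant byte.
So at ascending addresses the bytes are 65 25 65 D1.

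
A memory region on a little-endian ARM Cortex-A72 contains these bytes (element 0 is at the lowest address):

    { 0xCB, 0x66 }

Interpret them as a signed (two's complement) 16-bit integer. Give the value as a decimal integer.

26315

Little-endian: lowest address holds the least-significant byte.
Reassemble most-significant byte first: 66 CB → 0x66CB.
0x66CB = 26315.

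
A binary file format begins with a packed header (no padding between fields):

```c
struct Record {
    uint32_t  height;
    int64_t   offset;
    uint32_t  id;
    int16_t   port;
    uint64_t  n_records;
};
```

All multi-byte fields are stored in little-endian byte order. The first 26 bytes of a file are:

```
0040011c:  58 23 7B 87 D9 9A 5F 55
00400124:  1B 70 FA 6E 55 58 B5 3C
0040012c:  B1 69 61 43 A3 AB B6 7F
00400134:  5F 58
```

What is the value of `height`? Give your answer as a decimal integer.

2272994136

`height` is the first field, at byte offset 0, occupying 4 bytes.
Bytes at offsets 0..3: 58 23 7B 87.
Little-endian: lowest address holds the least-significant byte.
Reassemble most-significant byte first: 87 7B 23 58 → 0x877B2358.
0x877B2358 = 2272994136.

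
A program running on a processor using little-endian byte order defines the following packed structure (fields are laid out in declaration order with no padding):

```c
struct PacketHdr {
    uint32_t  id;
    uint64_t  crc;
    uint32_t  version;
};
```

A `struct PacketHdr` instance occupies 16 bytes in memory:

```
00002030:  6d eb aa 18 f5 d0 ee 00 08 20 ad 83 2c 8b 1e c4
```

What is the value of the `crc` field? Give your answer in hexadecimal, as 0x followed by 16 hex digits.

`crc` follows `id` (4 bytes), so it starts at byte offset 4 and occupies 8 bytes.
Bytes at offsets 4..11: F5 D0 EE 00 08 20 AD 83.
Little-endian stores the least-significant byte at the lowest address.
Reassemble most-significant byte first: 83 AD 20 08 00 EE D0 F5 → 0x83AD200800EED0F5.

0x83AD200800EED0F5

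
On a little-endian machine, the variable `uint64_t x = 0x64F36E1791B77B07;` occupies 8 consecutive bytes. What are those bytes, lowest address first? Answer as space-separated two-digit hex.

07 7B B7 91 17 6E F3 64

Split into bytes (most-significant first): 64 F3 6E 17 91 B7 7B 07.
In little-endian order the low byte comes first in memory.
So at ascending addresses the bytes are 07 7B B7 91 17 6E F3 64.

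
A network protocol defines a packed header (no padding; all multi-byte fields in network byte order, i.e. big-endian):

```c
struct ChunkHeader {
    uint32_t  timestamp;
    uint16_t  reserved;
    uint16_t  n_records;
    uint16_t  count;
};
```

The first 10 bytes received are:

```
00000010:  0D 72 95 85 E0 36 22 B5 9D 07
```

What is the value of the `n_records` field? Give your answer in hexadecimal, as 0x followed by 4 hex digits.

0x22B5

`n_records` follows `timestamp` (4 B), `reserved` (2 B), so it starts at offset 4 + 2 = 6 and occupies 2 bytes.
Bytes at offsets 6..7: 22 B5.
Big-endian: lowest address holds the most-significant byte.
The bytes are already most-significant first: 0x22B5.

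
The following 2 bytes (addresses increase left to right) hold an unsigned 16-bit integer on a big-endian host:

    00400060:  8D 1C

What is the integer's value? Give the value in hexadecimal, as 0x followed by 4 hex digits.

Big-endian stores the most-significant byte at the lowest address.
The bytes are already most-significant first: 0x8D1C.

0x8D1C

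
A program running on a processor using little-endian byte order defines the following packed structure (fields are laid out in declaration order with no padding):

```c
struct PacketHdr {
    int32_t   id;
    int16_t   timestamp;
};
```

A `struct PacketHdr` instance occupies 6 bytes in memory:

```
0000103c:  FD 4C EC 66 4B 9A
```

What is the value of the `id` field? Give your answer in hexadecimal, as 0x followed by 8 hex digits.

0x66EC4CFD

`id` is the first field, at byte offset 0, occupying 4 bytes.
Bytes at offsets 0..3: FD 4C EC 66.
Little-endian: lowest address holds the least-significant byte.
Reassemble most-significant byte first: 66 EC 4C FD → 0x66EC4CFD.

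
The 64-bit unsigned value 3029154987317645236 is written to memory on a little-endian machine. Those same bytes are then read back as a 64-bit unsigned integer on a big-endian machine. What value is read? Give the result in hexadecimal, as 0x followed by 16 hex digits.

0xB4CFAB6C69B8092A

3029154987317645236 in 64-bit hexadecimal is 0x2A09B8696CABCFB4.
Stored little-endian, the bytes at ascending addresses are B4 CF AB 6C 69 B8 09 2A.
Read back as big-endian, the last byte is least significant, giving 0xB4CFAB6C69B8092A.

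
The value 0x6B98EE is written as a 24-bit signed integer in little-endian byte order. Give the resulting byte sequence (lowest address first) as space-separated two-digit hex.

Split into bytes (most-significant first): 6B 98 EE.
In little-endian order the low byte comes first in memory.
So at ascending addresses the bytes are EE 98 6B.

EE 98 6B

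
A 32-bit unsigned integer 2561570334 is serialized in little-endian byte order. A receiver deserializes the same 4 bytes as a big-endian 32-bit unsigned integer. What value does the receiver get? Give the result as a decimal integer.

2561570334 in 32-bit hexadecimal is 0x98AE761E.
Stored little-endian, the bytes at ascending addresses are 1E 76 AE 98.
Read back as big-endian, the last byte is least significant, giving 0x1E76AE98.
0x1E76AE98 = 511094424.

511094424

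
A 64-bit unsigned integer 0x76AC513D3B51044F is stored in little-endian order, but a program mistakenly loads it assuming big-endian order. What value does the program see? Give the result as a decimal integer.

Stored little-endian, the bytes at ascending addresses are 4F 04 51 3B 3D 51 AC 76.
Read back as big-endian, the last byte is least significant, giving 0x4F04513B3D51AC76.
0x4F04513B3D51AC76 = 5693765143776832630.

5693765143776832630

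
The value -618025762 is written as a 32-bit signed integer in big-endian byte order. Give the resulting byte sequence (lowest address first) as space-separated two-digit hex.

Two's complement of -618025762 in 32 bits: 618025762 = 0x24D65322; invert → 0xDB29ACDD; add 1 → 0xDB29ACDE.
Split into bytes (most-significant first): DB 29 AC DE.
In big-endian order the high byte comes first in memory.
So the memory order matches the most-significant-first order: DB 29 AC DE.

DB 29 AC DE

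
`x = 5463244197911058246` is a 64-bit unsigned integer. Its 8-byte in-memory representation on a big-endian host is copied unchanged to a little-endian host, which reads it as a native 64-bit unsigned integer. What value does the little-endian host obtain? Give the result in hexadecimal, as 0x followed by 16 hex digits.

0x46D7B309A757D14B

5463244197911058246 in 64-bit hexadecimal is 0x4BD157A709B3D746.
Stored big-endian, the bytes at ascending addresses are 4B D1 57 A7 09 B3 D7 46.
Read back as little-endian, the first byte is least significant, giving 0x46D7B309A757D14B.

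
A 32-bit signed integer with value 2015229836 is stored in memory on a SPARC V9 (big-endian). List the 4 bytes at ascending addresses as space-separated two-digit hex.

78 1D F7 8C

2015229836 in hexadecimal, padded to 32 bits, is 0x781DF78C.
Split into bytes (most-significant first): 78 1D F7 8C.
In big-endian order the high byte comes first in memory.
So the memory order matches the most-significant-first order: 78 1D F7 8C.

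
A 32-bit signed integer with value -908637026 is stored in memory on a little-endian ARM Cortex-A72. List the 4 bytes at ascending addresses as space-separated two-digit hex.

Two's complement of -908637026 in 32 bits: 908637026 = 0x3628B362; invert → 0xC9D74C9D; add 1 → 0xC9D74C9E.
Split into bytes (most-significant first): C9 D7 4C 9E.
Little-endian stores the least-significant byte at the lowest address.
So at ascending addresses the bytes are 9E 4C D7 C9.

9E 4C D7 C9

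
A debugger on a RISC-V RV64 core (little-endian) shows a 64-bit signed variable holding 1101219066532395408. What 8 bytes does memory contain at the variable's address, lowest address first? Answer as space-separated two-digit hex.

90 F9 8C 10 E8 50 48 0F

1101219066532395408 in hexadecimal, padded to 64 bits, is 0x0F4850E8108CF990.
Split into bytes (most-significant first): 0F 48 50 E8 10 8C F9 90.
Little-endian: lowest address holds the least-significant byte.
So at ascending addresses the bytes are 90 F9 8C 10 E8 50 48 0F.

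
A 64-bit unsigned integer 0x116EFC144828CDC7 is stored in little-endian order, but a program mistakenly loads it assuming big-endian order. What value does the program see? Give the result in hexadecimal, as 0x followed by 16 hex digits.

0xC7CD284814FC6E11

Stored little-endian, the bytes at ascending addresses are C7 CD 28 48 14 FC 6E 11.
Read back as big-endian, the last byte is least significant, giving 0xC7CD284814FC6E11.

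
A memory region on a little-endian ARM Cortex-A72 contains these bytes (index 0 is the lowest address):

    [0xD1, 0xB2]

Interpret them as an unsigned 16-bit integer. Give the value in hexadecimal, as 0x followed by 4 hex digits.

Little-endian: lowest address holds the least-significant byte.
Reassemble most-significant byte first: B2 D1 → 0xB2D1.

0xB2D1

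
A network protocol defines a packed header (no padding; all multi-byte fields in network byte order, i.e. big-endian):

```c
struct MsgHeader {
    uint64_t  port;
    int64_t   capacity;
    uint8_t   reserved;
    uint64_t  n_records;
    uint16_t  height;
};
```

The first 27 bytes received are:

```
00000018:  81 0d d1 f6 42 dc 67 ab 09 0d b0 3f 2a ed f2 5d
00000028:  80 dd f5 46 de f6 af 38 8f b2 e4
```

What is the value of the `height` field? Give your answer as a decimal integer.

`height` follows `port` (8 B), `capacity` (8 B), `reserved` (1 B), `n_records` (8 B), so it starts at offset 8 + 8 + 1 + 8 = 25 and occupies 2 bytes.
Bytes at offsets 25..26: B2 E4.
In big-endian order the high byte comes first in memory.
The bytes are already most-significant first: 0xB2E4.
0xB2E4 = 45796.

45796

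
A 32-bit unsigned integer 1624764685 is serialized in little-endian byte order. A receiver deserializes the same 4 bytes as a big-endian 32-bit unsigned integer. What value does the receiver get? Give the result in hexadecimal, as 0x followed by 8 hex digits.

0x0DF1D760

1624764685 in 32-bit hexadecimal is 0x60D7F10D.
Stored little-endian, the bytes at ascending addresses are 0D F1 D7 60.
Read back as big-endian, the last byte is least significant, giving 0x0DF1D760.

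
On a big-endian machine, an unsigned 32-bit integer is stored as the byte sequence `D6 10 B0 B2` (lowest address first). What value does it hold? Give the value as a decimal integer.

Big-endian: lowest address holds the most-significant byte.
The bytes are already most-significant first: 0xD610B0B2.
0xD610B0B2 = 3591418034.

3591418034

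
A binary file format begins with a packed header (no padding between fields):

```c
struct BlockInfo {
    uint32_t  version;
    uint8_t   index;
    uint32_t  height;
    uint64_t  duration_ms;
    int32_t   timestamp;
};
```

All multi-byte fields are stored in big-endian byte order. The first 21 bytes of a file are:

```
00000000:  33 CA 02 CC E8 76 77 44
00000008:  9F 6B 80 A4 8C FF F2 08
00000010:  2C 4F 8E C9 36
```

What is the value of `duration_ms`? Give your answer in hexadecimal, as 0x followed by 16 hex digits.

0x6B80A48CFFF2082C

`duration_ms` follows `version` (4 B), `index` (1 B), `height` (4 B), so it starts at offset 4 + 1 + 4 = 9 and occupies 8 bytes.
Bytes at offsets 9..16: 6B 80 A4 8C FF F2 08 2C.
In big-endian order the high byte comes first in memory.
The bytes are already most-significant first: 0x6B80A48CFFF2082C.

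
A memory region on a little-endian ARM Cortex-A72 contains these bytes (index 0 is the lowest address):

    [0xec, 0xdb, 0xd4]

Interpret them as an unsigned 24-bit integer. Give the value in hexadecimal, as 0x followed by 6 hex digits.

In little-endian order the low byte comes first in memory.
Reassemble most-significant byte first: D4 DB EC → 0xD4DBEC.

0xD4DBEC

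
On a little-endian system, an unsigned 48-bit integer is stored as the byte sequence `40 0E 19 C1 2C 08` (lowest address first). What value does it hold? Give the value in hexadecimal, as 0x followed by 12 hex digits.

In little-endian order the low byte comes first in memory.
Reassemble most-significant byte first: 08 2C C1 19 0E 40 → 0x082CC1190E40.

0x082CC1190E40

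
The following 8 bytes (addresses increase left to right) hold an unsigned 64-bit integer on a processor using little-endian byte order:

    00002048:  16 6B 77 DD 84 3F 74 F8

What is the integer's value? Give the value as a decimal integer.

17903004258588388118

Little-endian stores the least-significant byte at the lowest address.
Reassemble most-significant byte first: F8 74 3F 84 DD 77 6B 16 → 0xF8743F84DD776B16.
0xF8743F84DD776B16 = 17903004258588388118.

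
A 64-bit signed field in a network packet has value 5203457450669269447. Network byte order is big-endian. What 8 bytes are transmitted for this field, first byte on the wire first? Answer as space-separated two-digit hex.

5203457450669269447 in hexadecimal, padded to 64 bits, is 0x483664FB770061C7.
Split into bytes (most-significant first): 48 36 64 FB 77 00 61 C7.
Big-endian: lowest address holds the most-significant byte.
So the memory order matches the most-significant-first order: 48 36 64 FB 77 00 61 C7.

48 36 64 FB 77 00 61 C7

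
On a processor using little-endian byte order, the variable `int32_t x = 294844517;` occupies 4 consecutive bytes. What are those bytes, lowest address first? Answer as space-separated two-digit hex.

65 F8 92 11

294844517 in hexadecimal, padded to 32 bits, is 0x1192F865.
Split into bytes (most-significant first): 11 92 F8 65.
Little-endian stores the least-significant byte at the lowest address.
So at ascending addresses the bytes are 65 F8 92 11.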